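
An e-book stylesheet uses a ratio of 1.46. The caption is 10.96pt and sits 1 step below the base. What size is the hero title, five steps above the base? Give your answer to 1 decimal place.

106.2pt

10.96 × 1.46⁶ = 10.96 × 9.68539 ≈ 106.152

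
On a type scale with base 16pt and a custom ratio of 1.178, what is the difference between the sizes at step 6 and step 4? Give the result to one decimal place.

Step 4: 16.0 × 1.178⁴ = 30.811pt
Step 6: 16.0 × 1.178⁶ = 42.755pt
Difference: 42.755 − 30.811 = 11.944pt

11.9pt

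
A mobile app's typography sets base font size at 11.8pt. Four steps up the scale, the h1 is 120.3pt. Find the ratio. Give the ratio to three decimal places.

1.787

The ratio satisfies 11.8 × r⁴ = 120.3, so r = (120.3 / 11.8)^(1/4).
r = 10.1949^(1/4) ≈ 1.7869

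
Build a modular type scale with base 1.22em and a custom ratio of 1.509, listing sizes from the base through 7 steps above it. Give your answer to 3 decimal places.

1.220em, 1.841em, 2.778em, 4.192em, 6.326em, 9.546em, 14.404em, 21.736em

Step 0: 1.22em
Step 1: 1.22 × 1.509 = 1.841
Step 2: 1.22 × 1.509² = 2.778
Step 3: 1.22 × 1.509³ = 4.192
Step 4: 1.22 × 1.509⁴ = 6.326
Step 5: 1.22 × 1.509⁵ = 9.546
Step 6: 1.22 × 1.509⁶ = 14.404
Step 7: 1.22 × 1.509⁷ = 21.736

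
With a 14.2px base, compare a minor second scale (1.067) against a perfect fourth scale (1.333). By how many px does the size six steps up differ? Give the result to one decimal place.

Minor second: 14.2 × 1.067⁶ = 20.954px
Perfect fourth: 14.2 × 1.333⁶ = 79.665px
Difference: 79.665 − 20.954 = 58.711px

58.7px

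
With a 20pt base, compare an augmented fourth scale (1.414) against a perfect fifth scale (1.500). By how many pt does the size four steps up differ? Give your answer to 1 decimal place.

21.3pt

Augmented fourth: 20.0 × 1.414⁴ = 79.952pt
Perfect fifth: 20.0 × 1.500⁴ = 101.250pt
Difference: 101.250 − 79.952 = 21.298pt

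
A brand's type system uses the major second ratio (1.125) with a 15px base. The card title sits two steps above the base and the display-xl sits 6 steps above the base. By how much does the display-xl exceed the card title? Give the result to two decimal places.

11.42px

Step 2: 15.0 × 1.125² = 18.9844px
Step 6: 15.0 × 1.125⁶ = 30.4093px
Difference: 30.4093 − 18.9844 = 11.4249px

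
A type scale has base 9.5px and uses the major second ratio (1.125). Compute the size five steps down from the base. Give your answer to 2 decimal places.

Each step on a modular scale multiplies by the ratio, so the size n steps from the base is base × ratioⁿ.
9.5 ÷ 1.125⁵ = 9.5 ÷ 1.80203 ≈ 5.27

5.27px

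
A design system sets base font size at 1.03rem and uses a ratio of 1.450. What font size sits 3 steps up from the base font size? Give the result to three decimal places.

3.140rem

1.03 × 1.450³ = 1.03 × 3.04862 ≈ 3.140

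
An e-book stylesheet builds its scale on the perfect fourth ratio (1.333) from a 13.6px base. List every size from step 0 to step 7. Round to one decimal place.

Step 0: 13.6px
Step 1: 13.6 × 1.333 = 18.1
Step 2: 13.6 × 1.333² = 24.2
Step 3: 13.6 × 1.333³ = 32.2
Step 4: 13.6 × 1.333⁴ = 42.9
Step 5: 13.6 × 1.333⁵ = 57.2
Step 6: 13.6 × 1.333⁶ = 76.3
Step 7: 13.6 × 1.333⁷ = 101.7

13.6px, 18.1px, 24.2px, 32.2px, 42.9px, 57.2px, 76.3px, 101.7px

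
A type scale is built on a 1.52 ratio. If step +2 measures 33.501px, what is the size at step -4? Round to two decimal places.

Moving from step +2 to step -4 is 6 steps down, so divide by r⁶.
33.501 ÷ 1.52⁶ = 33.501 ÷ 12.33280 ≈ 2.716

2.72px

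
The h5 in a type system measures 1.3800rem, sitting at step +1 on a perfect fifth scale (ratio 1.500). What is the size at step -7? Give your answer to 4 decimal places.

0.0538rem

Moving from step +1 to step -7 is 8 steps down, so divide by r⁸.
1.3800 ÷ 1.500⁸ = 1.3800 ÷ 25.62891 ≈ 0.0538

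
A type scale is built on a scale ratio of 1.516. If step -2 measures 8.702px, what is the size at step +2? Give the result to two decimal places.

45.96px

The gap is 2 − (-2) = 4 steps, so the factor is 1.516^4.
8.702 × 1.516⁴ = 8.702 × 5.28198 ≈ 45.964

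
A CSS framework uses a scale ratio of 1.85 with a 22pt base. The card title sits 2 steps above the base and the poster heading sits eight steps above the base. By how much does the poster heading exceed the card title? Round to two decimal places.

Step 2: 22.0 × 1.85² = 75.2950pt
Step 8: 22.0 × 1.85⁸ = 3018.5370pt
Difference: 3018.5370 − 75.2950 = 2943.2420pt

2943.24pt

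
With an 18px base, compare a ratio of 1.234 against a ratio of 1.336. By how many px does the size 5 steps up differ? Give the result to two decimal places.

25.11px

At 1.234: 18.0 × 1.234⁵ = 51.5049px
At 1.336: 18.0 × 1.336⁵ = 76.6134px
Difference: 76.6134 − 51.5049 = 25.1085px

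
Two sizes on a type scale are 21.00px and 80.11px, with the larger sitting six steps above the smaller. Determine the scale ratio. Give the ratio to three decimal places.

1.250

The ratio satisfies 21.00 × r⁶ = 80.11, so r = (80.11 / 21.00)^(1/6).
r = 3.8148^(1/6) ≈ 1.2500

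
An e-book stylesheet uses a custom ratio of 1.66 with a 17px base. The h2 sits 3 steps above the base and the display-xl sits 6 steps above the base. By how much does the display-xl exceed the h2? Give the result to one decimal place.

277.9px

Step 3: 17.0 × 1.66³ = 77.763px
Step 6: 17.0 × 1.66⁶ = 355.711px
Difference: 355.711 − 77.763 = 277.948px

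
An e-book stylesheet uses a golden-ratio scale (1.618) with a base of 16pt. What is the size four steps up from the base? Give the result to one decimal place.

109.7pt

Each step on a modular scale multiplies by the ratio, so the size n steps from the base is base × ratioⁿ.
16.0 × 1.618⁴ = 16.0 × 6.85353 ≈ 109.66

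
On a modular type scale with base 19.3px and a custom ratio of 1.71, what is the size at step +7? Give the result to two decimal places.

A modular type scale is a geometric sequence: sizeₙ = base × rⁿ.
19.3 × 1.71⁷ = 19.3 × 42.75361 ≈ 825.14

825.14px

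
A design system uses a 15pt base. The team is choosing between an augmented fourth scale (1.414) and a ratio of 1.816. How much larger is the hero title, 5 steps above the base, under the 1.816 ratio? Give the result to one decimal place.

Augmented fourth: 15.0 × 1.414⁵ = 84.789pt
At 1.816: 15.0 × 1.816⁵ = 296.258pt
Difference: 296.258 − 84.789 = 211.469pt

211.5pt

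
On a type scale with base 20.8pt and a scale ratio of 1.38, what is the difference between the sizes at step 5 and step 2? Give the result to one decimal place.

Step 2: 20.8 × 1.38² = 39.612pt
Step 5: 20.8 × 1.38⁵ = 104.102pt
Difference: 104.102 − 39.612 = 64.490pt

64.5pt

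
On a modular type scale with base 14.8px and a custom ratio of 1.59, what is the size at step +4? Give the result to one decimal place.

94.6px

Every step multiplies by the scale ratio.
14.8 × 1.59⁴ = 14.8 × 6.39129 ≈ 94.59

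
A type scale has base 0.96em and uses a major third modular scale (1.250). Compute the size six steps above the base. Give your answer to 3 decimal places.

3.662em

0.96 × 1.250⁶ = 0.96 × 3.81470 ≈ 3.662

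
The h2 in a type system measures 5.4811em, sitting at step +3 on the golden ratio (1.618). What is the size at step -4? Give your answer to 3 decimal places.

Moving from step +3 to step -4 is 7 steps down, so divide by r⁷.
5.4811 ÷ 1.618⁷ = 5.4811 ÷ 29.03017 ≈ 0.189

0.189em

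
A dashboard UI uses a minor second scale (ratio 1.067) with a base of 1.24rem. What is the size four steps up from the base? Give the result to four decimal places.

A modular type scale is a geometric sequence: sizeₙ = base × rⁿ.
1.24 × 1.067⁴ = 1.24 × 1.29616 ≈ 1.6072

1.6072rem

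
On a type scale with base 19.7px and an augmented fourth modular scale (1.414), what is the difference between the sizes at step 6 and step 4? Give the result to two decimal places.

78.70px

Step 4: 19.7 × 1.414⁴ = 78.7524px
Step 6: 19.7 × 1.414⁶ = 157.4573px
Difference: 157.4573 − 78.7524 = 78.7049px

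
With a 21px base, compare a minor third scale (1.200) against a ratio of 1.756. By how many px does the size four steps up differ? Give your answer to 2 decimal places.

156.13px

Minor third: 21.0 × 1.200⁴ = 43.5456px
At 1.756: 21.0 × 1.756⁴ = 199.6721px
Difference: 199.6721 − 43.5456 = 156.1265px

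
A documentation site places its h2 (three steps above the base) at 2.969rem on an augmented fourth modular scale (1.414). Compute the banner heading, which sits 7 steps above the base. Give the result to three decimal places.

2.969 × 1.414⁴ = 2.969 × 3.99758 ≈ 11.869

11.869rem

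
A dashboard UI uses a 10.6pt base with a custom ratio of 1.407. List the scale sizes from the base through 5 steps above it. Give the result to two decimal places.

Step 0: 10.6pt
Step 1: 10.6 × 1.407 = 14.91
Step 2: 10.6 × 1.407² = 20.98
Step 3: 10.6 × 1.407³ = 29.52
Step 4: 10.6 × 1.407⁴ = 41.54
Step 5: 10.6 × 1.407⁵ = 58.45

10.60pt, 14.91pt, 20.98pt, 29.52pt, 41.54pt, 58.45pt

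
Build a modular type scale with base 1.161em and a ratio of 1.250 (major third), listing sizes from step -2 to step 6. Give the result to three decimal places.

0.743em, 0.929em, 1.161em, 1.451em, 1.814em, 2.268em, 2.834em, 3.543em, 4.429em

Step -2: 1.161 ÷ 1.250² = 0.743
Step -1: 1.161 ÷ 1.250 = 0.929
Step 0: 1.161em
Step 1: 1.161 × 1.250 = 1.451
Step 2: 1.161 × 1.250² = 1.814
Step 3: 1.161 × 1.250³ = 2.268
Step 4: 1.161 × 1.250⁴ = 2.834
Step 5: 1.161 × 1.250⁵ = 3.543
Step 6: 1.161 × 1.250⁶ = 4.429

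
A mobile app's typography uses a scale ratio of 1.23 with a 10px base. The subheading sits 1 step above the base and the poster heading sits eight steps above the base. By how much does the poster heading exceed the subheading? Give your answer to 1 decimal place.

Step 1: 10.0 × 1.23 = 12.300px
Step 8: 10.0 × 1.23⁸ = 52.389px
Difference: 52.389 − 12.300 = 40.089px

40.1px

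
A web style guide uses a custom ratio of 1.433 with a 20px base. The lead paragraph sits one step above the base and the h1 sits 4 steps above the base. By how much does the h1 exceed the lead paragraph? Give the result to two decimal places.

Step 1: 20.0 × 1.433 = 28.6600px
Step 4: 20.0 × 1.433⁴ = 84.3363px
Difference: 84.3363 − 28.6600 = 55.6763px

55.68px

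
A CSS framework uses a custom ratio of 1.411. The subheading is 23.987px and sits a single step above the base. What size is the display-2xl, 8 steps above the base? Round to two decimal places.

267.09px

23.987 × 1.411⁷ = 23.987 × 11.13497 ≈ 267.095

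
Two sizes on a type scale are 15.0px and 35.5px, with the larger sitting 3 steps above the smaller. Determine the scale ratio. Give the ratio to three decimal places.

The ratio satisfies 15.0 × r³ = 35.5, so r = (35.5 / 15.0)^(1/3).
r = 2.3667^(1/3) ≈ 1.3326

1.333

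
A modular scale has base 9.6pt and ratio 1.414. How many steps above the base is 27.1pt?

1.414ⁿ = 27.1 / 9.6 = 2.8229
n = ln(2.8229) / ln(1.414) = 1.0378 / 0.3464 ≈ 3.00

3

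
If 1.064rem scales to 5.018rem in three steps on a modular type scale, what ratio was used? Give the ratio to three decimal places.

r³ = 5.018 / 1.064, so r = (5.018/1.064)^(1/3).
r = 4.7162^(1/3) ≈ 1.6770

1.677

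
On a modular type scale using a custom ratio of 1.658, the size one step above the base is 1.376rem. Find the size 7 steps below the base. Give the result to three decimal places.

1.376 ÷ 1.658⁸ = 1.376 ÷ 57.10527 ≈ 0.024

0.024rem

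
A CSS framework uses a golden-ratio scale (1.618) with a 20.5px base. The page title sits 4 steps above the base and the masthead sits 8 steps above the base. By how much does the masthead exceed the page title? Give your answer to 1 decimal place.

Step 4: 20.5 × 1.618⁴ = 140.497px
Step 8: 20.5 × 1.618⁸ = 962.902px
Difference: 962.902 − 140.497 = 822.405px

822.4px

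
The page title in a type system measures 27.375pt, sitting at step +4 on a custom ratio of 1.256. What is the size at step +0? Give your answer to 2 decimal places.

11.00pt

27.375 ÷ 1.256⁴ = 27.375 ÷ 2.48862 ≈ 11.000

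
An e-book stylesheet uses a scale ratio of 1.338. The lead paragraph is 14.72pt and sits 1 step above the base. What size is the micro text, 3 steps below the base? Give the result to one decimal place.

14.72 ÷ 1.338⁴ = 14.72 ÷ 3.20497 ≈ 4.593

4.6pt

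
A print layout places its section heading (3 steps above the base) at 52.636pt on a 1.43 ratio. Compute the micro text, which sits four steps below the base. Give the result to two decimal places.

4.30pt

52.636 ÷ 1.43⁷ = 52.636 ÷ 12.22791 ≈ 4.305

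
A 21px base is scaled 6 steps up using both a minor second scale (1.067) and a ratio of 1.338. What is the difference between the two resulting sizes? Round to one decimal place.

Minor second: 21.0 × 1.067⁶ = 30.989px
At 1.338: 21.0 × 1.338⁶ = 120.491px
Difference: 120.491 − 30.989 = 89.502px

89.5px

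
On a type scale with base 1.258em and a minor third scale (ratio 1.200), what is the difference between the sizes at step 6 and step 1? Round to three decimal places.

2.247em

Step 1: 1.258 × 1.200 = 1.50960em
Step 6: 1.258 × 1.200⁶ = 3.75637em
Difference: 3.75637 − 1.50960 = 2.24677em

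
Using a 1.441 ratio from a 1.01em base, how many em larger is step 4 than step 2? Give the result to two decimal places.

Step 2: 1.01 × 1.441² = 2.0972em
Step 4: 1.01 × 1.441⁴ = 4.3549em
Difference: 4.3549 − 2.0972 = 2.2577em

2.26em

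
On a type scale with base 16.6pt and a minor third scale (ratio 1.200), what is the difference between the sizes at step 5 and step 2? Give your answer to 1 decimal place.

Step 2: 16.6 × 1.200² = 23.904pt
Step 5: 16.6 × 1.200⁵ = 41.306pt
Difference: 41.306 − 23.904 = 17.402pt

17.4pt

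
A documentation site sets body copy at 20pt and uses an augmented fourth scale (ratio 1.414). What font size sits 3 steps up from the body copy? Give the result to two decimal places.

56.54pt

A modular type scale is a geometric sequence: sizeₙ = base × rⁿ.
20.0 × 1.414³ = 20.0 × 2.82715 ≈ 56.54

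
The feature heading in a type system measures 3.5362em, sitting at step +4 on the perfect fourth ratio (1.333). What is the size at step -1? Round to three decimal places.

0.840em

Moving from step +4 to step -1 is 5 steps down, so divide by r⁵.
3.5362 ÷ 1.333⁵ = 3.5362 ÷ 4.20873 ≈ 0.840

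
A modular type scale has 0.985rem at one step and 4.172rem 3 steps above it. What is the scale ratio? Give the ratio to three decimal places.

1.618

r³ = 4.172 / 0.985, so r = (4.172/0.985)^(1/3).
r = 4.2355^(1/3) ≈ 1.6180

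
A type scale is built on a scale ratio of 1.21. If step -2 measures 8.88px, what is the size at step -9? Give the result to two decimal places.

8.88 ÷ 1.21⁷ = 8.88 ÷ 3.79750 ≈ 2.338

2.34px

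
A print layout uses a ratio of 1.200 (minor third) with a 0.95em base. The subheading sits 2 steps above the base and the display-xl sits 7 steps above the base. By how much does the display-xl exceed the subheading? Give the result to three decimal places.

Step 2: 0.95 × 1.200² = 1.36800em
Step 7: 0.95 × 1.200⁷ = 3.40402em
Difference: 3.40402 − 1.36800 = 2.03602em

2.036em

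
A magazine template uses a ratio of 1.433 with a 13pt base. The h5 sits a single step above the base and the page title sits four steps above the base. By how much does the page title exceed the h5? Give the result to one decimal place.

Step 1: 13.0 × 1.433 = 18.629pt
Step 4: 13.0 × 1.433⁴ = 54.819pt
Difference: 54.819 − 18.629 = 36.190pt

36.2pt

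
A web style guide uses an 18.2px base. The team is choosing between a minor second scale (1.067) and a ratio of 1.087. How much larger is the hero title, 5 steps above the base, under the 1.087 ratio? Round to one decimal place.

Minor second: 18.2 × 1.067⁵ = 25.171px
At 1.087: 18.2 × 1.087⁵ = 27.620px
Difference: 27.620 − 25.171 = 2.449px

2.4px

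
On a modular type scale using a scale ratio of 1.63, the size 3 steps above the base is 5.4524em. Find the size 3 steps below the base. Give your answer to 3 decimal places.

0.291em

5.4524 ÷ 1.63⁶ = 5.4524 ÷ 18.75537 ≈ 0.291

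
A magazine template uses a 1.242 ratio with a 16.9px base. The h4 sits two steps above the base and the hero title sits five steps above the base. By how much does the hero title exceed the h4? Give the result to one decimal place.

23.9px

Step 2: 16.9 × 1.242² = 26.069px
Step 5: 16.9 × 1.242⁵ = 49.945px
Difference: 49.945 − 26.069 = 23.876px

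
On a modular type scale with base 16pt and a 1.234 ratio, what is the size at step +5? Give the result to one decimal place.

45.8pt

16.0 × 1.234⁵ = 16.0 × 2.86138 ≈ 45.78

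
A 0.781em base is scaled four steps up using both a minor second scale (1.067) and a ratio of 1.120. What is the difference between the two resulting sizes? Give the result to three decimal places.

Minor second: 0.781 × 1.067⁴ = 1.01230em
At 1.120: 0.781 × 1.120⁴ = 1.22892em
Difference: 1.22892 − 1.01230 = 0.21662em

0.217em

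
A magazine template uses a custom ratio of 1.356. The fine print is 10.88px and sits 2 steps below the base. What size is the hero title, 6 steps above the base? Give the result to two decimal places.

124.37px

The gap is 6 − (-2) = 8 steps, so the factor is 1.356^8.
10.88 × 1.356⁸ = 10.88 × 11.43082 ≈ 124.367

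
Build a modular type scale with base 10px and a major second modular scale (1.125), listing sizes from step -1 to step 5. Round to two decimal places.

8.89px, 10.00px, 11.25px, 12.66px, 14.24px, 16.02px, 18.02px

Step -1: 10.0 ÷ 1.125 = 8.89
Step 0: 10px
Step 1: 10.0 × 1.125 = 11.25
Step 2: 10.0 × 1.125² = 12.66
Step 3: 10.0 × 1.125³ = 14.24
Step 4: 10.0 × 1.125⁴ = 16.02
Step 5: 10.0 × 1.125⁵ = 18.02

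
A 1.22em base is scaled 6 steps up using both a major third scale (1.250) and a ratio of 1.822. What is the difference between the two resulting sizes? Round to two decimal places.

39.98em

Major third: 1.22 × 1.250⁶ = 4.6539em
At 1.822: 1.22 × 1.822⁶ = 44.6324em
Difference: 44.6324 − 4.6539 = 39.9785em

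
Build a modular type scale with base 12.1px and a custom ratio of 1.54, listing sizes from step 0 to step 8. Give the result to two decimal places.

Step 0: 12.1px
Step 1: 12.1 × 1.54 = 18.63
Step 2: 12.1 × 1.54² = 28.70
Step 3: 12.1 × 1.54³ = 44.19
Step 4: 12.1 × 1.54⁴ = 68.06
Step 5: 12.1 × 1.54⁵ = 104.81
Step 6: 12.1 × 1.54⁶ = 161.40
Step 7: 12.1 × 1.54⁷ = 248.56
Step 8: 12.1 × 1.54⁸ = 382.78

12.10px, 18.63px, 28.70px, 44.19px, 68.06px, 104.81px, 161.40px, 248.56px, 382.78px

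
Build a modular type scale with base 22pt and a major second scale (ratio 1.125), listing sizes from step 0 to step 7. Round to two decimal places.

22.00pt, 24.75pt, 27.84pt, 31.32pt, 35.24pt, 39.64pt, 44.60pt, 50.18pt

Step 0: 22pt
Step 1: 22.0 × 1.125 = 24.75
Step 2: 22.0 × 1.125² = 27.84
Step 3: 22.0 × 1.125³ = 31.32
Step 4: 22.0 × 1.125⁴ = 35.24
Step 5: 22.0 × 1.125⁵ = 39.64
Step 6: 22.0 × 1.125⁶ = 44.60
Step 7: 22.0 × 1.125⁷ = 50.18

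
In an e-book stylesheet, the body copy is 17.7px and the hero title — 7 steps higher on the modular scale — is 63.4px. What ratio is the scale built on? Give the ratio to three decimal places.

1.200

r⁷ = 63.4 / 17.7, so r = (63.4/17.7)^(1/7).
r = 3.5819^(1/7) ≈ 1.1999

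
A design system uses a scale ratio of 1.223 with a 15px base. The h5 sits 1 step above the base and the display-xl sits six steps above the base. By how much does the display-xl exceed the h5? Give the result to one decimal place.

Step 1: 15.0 × 1.223 = 18.345px
Step 6: 15.0 × 1.223⁶ = 50.194px
Difference: 50.194 − 18.345 = 31.849px

31.8px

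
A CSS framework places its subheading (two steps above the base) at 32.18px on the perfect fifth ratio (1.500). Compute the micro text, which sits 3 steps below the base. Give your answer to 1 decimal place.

4.2px

32.18 ÷ 1.500⁵ = 32.18 ÷ 7.59375 ≈ 4.238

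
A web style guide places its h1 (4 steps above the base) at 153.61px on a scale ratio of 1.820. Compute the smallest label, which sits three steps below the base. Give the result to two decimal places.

2.32px

153.61 ÷ 1.820⁷ = 153.61 ÷ 66.14541 ≈ 2.322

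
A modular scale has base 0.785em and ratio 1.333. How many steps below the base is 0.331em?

1.333ⁿ = 0.785 / 0.331 = 2.3716
n = ln(2.3716) / ln(1.333) = 0.8636 / 0.2874 ≈ 3.00

3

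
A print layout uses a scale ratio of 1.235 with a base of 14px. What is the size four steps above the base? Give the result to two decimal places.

14.0 × 1.235⁴ = 14.0 × 2.32631 ≈ 32.57

32.57px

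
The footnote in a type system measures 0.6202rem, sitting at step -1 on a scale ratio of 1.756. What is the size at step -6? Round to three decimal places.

0.6202 ÷ 1.756⁵ = 0.6202 ÷ 16.69639 ≈ 0.037

0.037rem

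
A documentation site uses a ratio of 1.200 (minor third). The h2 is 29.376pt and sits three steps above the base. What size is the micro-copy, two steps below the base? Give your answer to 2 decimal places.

The gap is -2 − (3) = -5 steps, so the factor is 1.200^-5.
29.376 ÷ 1.200⁵ = 29.376 ÷ 2.48832 ≈ 11.806

11.81pt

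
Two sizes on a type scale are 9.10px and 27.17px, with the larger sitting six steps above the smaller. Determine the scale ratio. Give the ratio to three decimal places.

1.200

r⁶ = 27.17 / 9.10, so r = (27.17/9.10)^(1/6).
r = 2.9857^(1/6) ≈ 1.2000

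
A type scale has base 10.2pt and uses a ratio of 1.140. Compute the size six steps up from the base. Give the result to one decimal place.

A modular type scale is a geometric sequence: sizeₙ = base × rⁿ.
10.2 × 1.140⁶ = 10.2 × 2.19497 ≈ 22.39

22.4pt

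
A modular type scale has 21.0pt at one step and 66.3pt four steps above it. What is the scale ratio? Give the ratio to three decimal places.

The ratio satisfies 21.0 × r⁴ = 66.3, so r = (66.3 / 21.0)^(1/4).
r = 3.1571^(1/4) ≈ 1.3330

1.333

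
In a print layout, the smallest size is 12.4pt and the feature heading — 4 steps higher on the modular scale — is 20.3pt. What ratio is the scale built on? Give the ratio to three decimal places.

The ratio satisfies 12.4 × r⁴ = 20.3, so r = (20.3 / 12.4)^(1/4).
r = 1.6371^(1/4) ≈ 1.1311

1.131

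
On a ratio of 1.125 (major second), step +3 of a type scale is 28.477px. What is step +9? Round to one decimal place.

Moving from step +3 to step +9 is 6 steps up, so multiply by r⁶.
28.477 × 1.125⁶ = 28.477 × 2.02729 ≈ 57.731

57.7px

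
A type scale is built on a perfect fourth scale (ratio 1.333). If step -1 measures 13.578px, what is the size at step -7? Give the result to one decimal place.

13.578 ÷ 1.333⁶ = 13.578 ÷ 5.61023 ≈ 2.420

2.4px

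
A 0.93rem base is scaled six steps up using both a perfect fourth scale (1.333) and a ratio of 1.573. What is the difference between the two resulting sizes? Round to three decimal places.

8.871rem

Perfect fourth: 0.93 × 1.333⁶ = 5.21752rem
At 1.573: 0.93 × 1.573⁶ = 14.08819rem
Difference: 14.08819 − 5.21752 = 8.87067rem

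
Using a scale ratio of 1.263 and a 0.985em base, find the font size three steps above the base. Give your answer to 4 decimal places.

1.9845em

A modular type scale is a geometric sequence: sizeₙ = base × rⁿ.
0.985 × 1.263³ = 0.985 × 2.01470 ≈ 1.9845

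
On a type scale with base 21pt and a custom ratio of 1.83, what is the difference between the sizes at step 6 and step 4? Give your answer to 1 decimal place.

Step 4: 21.0 × 1.83⁴ = 235.518pt
Step 6: 21.0 × 1.83⁶ = 788.725pt
Difference: 788.725 − 235.518 = 553.207pt

553.2pt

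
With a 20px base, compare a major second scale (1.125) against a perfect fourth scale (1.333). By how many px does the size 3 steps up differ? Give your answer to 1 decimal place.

Major second: 20.0 × 1.125³ = 28.477px
Perfect fourth: 20.0 × 1.333³ = 47.372px
Difference: 47.372 − 28.477 = 18.895px

18.9px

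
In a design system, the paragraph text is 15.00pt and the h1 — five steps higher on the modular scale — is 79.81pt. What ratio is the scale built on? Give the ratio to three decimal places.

1.397

The ratio satisfies 15.00 × r⁵ = 79.81, so r = (79.81 / 15.00)^(1/5).
r = 5.3207^(1/5) ≈ 1.3970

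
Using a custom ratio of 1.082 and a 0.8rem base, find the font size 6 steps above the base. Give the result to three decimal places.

Every step multiplies by the scale ratio.
0.8 × 1.082⁶ = 0.8 × 1.60459 ≈ 1.284

1.284rem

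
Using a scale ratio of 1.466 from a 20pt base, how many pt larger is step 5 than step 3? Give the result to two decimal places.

72.41pt

Step 3: 20.0 × 1.466³ = 63.0133pt
Step 5: 20.0 × 1.466⁵ = 135.4253pt
Difference: 135.4253 − 63.0133 = 72.4120pt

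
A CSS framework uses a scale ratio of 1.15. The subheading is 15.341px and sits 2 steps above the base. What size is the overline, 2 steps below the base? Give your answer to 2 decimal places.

15.341 ÷ 1.15⁴ = 15.341 ÷ 1.74901 ≈ 8.771

8.77px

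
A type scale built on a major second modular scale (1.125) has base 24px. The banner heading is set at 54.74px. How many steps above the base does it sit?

7

1.125ⁿ = 54.74 / 24 = 2.2808
n = ln(2.2808) / ln(1.125) = 0.8245 / 0.1178 ≈ 7.00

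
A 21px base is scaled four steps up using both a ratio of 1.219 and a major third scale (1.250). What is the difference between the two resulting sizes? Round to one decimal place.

4.9px

At 1.219: 21.0 × 1.219⁴ = 46.370px
Major third: 21.0 × 1.250⁴ = 51.270px
Difference: 51.270 − 46.370 = 4.900px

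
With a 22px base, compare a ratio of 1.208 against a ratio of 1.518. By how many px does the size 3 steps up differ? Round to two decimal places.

38.17px

At 1.208: 22.0 × 1.208³ = 38.7814px
At 1.518: 22.0 × 1.518³ = 76.9552px
Difference: 76.9552 − 38.7814 = 38.1738px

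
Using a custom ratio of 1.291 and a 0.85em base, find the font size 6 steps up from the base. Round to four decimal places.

0.85 × 1.291⁶ = 0.85 × 4.62975 ≈ 3.9353

3.9353em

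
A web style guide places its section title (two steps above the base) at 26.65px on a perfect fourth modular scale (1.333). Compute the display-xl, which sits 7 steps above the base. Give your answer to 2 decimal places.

Moving from step +2 to step +7 is 5 steps up, so multiply by r⁵.
26.65 × 1.333⁵ = 26.65 × 4.20873 ≈ 112.163

112.16px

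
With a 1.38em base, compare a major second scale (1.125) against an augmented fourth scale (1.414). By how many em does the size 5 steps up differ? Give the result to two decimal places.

5.31em

Major second: 1.38 × 1.125⁵ = 2.4868em
Augmented fourth: 1.38 × 1.414⁵ = 7.8006em
Difference: 7.8006 − 2.4868 = 5.3138em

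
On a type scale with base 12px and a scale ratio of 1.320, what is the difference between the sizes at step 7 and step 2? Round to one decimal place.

62.9px

Step 2: 12.0 × 1.320² = 20.909px
Step 7: 12.0 × 1.320⁷ = 83.791px
Difference: 83.791 − 20.909 = 62.882px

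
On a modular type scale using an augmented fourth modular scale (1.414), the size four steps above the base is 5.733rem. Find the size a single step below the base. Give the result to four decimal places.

1.0142rem

5.733 ÷ 1.414⁵ = 5.733 ÷ 5.65258 ≈ 1.0142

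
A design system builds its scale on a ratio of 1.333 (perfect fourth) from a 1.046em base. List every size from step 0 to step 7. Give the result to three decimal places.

Step 0: 1.046em
Step 1: 1.046 × 1.333 = 1.394
Step 2: 1.046 × 1.333² = 1.859
Step 3: 1.046 × 1.333³ = 2.478
Step 4: 1.046 × 1.333⁴ = 3.303
Step 5: 1.046 × 1.333⁵ = 4.402
Step 6: 1.046 × 1.333⁶ = 5.868
Step 7: 1.046 × 1.333⁷ = 7.822

1.046em, 1.394em, 1.859em, 2.478em, 3.303em, 4.402em, 5.868em, 7.822em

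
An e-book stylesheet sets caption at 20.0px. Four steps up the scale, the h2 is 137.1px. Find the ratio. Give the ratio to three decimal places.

The ratio satisfies 20.0 × r⁴ = 137.1, so r = (137.1 / 20.0)^(1/4).
r = 6.8550^(1/4) ≈ 1.6181

1.618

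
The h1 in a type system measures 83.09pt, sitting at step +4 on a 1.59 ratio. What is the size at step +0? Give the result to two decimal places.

13.00pt

The gap is 0 − (4) = -4 steps, so the factor is 1.59^-4.
83.09 ÷ 1.59⁴ = 83.09 ÷ 6.39129 ≈ 13.001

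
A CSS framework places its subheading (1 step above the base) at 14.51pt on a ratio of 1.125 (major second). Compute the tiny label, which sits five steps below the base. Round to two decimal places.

The gap is -5 − (1) = -6 steps, so the factor is 1.125^-6.
14.51 ÷ 1.125⁶ = 14.51 ÷ 2.02729 ≈ 7.157

7.16pt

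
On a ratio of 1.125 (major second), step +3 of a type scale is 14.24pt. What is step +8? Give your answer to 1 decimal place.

25.7pt

The gap is 8 − (3) = 5 steps, so the factor is 1.125^5.
14.24 × 1.125⁵ = 14.24 × 1.80203 ≈ 25.661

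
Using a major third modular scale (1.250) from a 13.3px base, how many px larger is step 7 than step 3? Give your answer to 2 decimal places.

Step 3: 13.3 × 1.250³ = 25.9766px
Step 7: 13.3 × 1.250⁷ = 63.4193px
Difference: 63.4193 − 25.9766 = 37.4427px

37.44px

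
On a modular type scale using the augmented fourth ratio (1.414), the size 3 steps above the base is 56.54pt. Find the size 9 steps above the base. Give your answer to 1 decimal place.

56.54 × 1.414⁶ = 56.54 × 7.99275 ≈ 451.910

451.9pt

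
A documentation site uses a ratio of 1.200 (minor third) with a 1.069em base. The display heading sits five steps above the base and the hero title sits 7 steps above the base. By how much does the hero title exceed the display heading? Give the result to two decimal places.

1.17em

Step 5: 1.069 × 1.200⁵ = 2.6600em
Step 7: 1.069 × 1.200⁷ = 3.8304em
Difference: 3.8304 − 2.6600 = 1.1704em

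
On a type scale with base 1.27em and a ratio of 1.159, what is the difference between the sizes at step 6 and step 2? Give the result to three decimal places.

Step 2: 1.27 × 1.159² = 1.70597em
Step 6: 1.27 × 1.159⁶ = 3.07825em
Difference: 3.07825 − 1.70597 = 1.37228em

1.372em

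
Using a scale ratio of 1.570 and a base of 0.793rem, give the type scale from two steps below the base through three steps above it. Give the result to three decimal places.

Step -2: 0.793 ÷ 1.570² = 0.322
Step -1: 0.793 ÷ 1.570 = 0.505
Step 0: 0.793rem
Step 1: 0.793 × 1.570 = 1.245
Step 2: 0.793 × 1.570² = 1.955
Step 3: 0.793 × 1.570³ = 3.069

0.322rem, 0.505rem, 0.793rem, 1.245rem, 1.955rem, 3.069rem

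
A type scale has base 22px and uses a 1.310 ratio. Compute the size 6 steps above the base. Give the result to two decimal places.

Each step on a modular scale multiplies by the ratio, so the size n steps from the base is base × ratioⁿ.
22.0 × 1.310⁶ = 22.0 × 5.05391 ≈ 111.19

111.19px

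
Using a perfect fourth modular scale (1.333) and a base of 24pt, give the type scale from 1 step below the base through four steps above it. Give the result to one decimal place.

18.0pt, 24.0pt, 32.0pt, 42.6pt, 56.8pt, 75.8pt

Step -1: 24.0 ÷ 1.333 = 18.0
Step 0: 24pt
Step 1: 24.0 × 1.333 = 32.0
Step 2: 24.0 × 1.333² = 42.6
Step 3: 24.0 × 1.333³ = 56.8
Step 4: 24.0 × 1.333⁴ = 75.8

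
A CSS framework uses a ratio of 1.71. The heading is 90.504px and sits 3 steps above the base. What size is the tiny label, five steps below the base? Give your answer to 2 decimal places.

1.24px

90.504 ÷ 1.71⁸ = 90.504 ÷ 73.10867 ≈ 1.238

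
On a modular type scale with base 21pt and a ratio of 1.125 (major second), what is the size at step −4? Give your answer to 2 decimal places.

13.11pt

Every step multiplies by the scale ratio.
21.0 ÷ 1.125⁴ = 21.0 ÷ 1.60181 ≈ 13.11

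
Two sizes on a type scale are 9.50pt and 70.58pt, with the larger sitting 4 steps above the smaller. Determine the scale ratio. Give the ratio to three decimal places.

The ratio satisfies 9.50 × r⁴ = 70.58, so r = (70.58 / 9.50)^(1/4).
r = 7.4295^(1/4) ≈ 1.6510

1.651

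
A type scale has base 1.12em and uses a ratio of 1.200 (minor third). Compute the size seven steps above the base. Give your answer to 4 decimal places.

4.0132em

Each step on a modular scale multiplies by the ratio, so the size n steps from the base is base × ratioⁿ.
1.12 × 1.200⁷ = 1.12 × 3.58318 ≈ 4.0132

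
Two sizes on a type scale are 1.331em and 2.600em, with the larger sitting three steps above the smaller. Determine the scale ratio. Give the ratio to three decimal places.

r³ = 2.600 / 1.331, so r = (2.600/1.331)^(1/3).
r = 1.9534^(1/3) ≈ 1.2501

1.250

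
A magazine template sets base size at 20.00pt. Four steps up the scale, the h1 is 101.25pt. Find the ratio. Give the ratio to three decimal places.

r⁴ = 101.25 / 20.00, so r = (101.25/20.00)^(1/4).
r = 5.0625^(1/4) ≈ 1.5000

1.500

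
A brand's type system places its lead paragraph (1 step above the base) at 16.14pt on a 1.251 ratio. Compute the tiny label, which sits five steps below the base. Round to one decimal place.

Moving from step +1 to step -5 is 6 steps down, so divide by r⁶.
16.14 ÷ 1.251⁶ = 16.14 ÷ 3.83304 ≈ 4.211

4.2pt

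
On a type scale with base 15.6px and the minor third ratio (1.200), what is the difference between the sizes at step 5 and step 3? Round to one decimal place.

Step 3: 15.6 × 1.200³ = 26.957px
Step 5: 15.6 × 1.200⁵ = 38.818px
Difference: 38.818 − 26.957 = 11.861px

11.9px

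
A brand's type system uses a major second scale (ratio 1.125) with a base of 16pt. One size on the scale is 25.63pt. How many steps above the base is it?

4

1.125ⁿ = 25.63 / 16 = 1.6019
n = ln(1.6019) / ln(1.125) = 0.4712 / 0.1178 ≈ 4.00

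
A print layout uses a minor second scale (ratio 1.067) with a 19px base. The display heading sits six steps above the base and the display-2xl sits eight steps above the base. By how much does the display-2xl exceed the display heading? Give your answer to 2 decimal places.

3.88px

Step 6: 19.0 × 1.067⁶ = 28.0376px
Step 8: 19.0 × 1.067⁸ = 31.9204px
Difference: 31.9204 − 28.0376 = 3.8828px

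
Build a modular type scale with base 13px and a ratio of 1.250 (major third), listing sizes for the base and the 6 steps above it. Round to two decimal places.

Step 0: 13px
Step 1: 13.0 × 1.250 = 16.25
Step 2: 13.0 × 1.250² = 20.31
Step 3: 13.0 × 1.250³ = 25.39
Step 4: 13.0 × 1.250⁴ = 31.74
Step 5: 13.0 × 1.250⁵ = 39.67
Step 6: 13.0 × 1.250⁶ = 49.59

13.00px, 16.25px, 20.31px, 25.39px, 31.74px, 39.67px, 49.59px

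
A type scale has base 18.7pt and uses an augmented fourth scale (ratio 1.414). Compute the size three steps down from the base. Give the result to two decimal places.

18.7 ÷ 1.414³ = 18.7 ÷ 2.82715 ≈ 6.61

6.61pt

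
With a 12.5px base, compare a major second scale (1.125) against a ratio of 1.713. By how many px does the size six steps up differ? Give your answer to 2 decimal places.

290.49px

Major second: 12.5 × 1.125⁶ = 25.3411px
At 1.713: 12.5 × 1.713⁶ = 315.8306px
Difference: 315.8306 − 25.3411 = 290.4895px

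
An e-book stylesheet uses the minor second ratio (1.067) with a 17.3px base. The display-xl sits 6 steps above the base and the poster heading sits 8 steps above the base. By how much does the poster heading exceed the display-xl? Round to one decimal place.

Step 6: 17.3 × 1.067⁶ = 25.529px
Step 8: 17.3 × 1.067⁸ = 29.064px
Difference: 29.064 − 25.529 = 3.535px

3.5px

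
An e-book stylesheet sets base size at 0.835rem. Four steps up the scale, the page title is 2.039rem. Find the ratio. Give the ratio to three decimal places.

r⁴ = 2.039 / 0.835, so r = (2.039/0.835)^(1/4).
r = 2.4419^(1/4) ≈ 1.2501

1.250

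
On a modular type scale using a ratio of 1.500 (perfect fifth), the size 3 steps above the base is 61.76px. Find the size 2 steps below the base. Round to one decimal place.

8.1px

Moving from step +3 to step -2 is 5 steps down, so divide by r⁵.
61.76 ÷ 1.500⁵ = 61.76 ÷ 7.59375 ≈ 8.133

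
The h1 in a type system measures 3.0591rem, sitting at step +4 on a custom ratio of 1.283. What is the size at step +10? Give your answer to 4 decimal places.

Moving from step +4 to step +10 is 6 steps up, so multiply by r⁶.
3.0591 × 1.283⁶ = 3.0591 × 4.46026 ≈ 13.6444

13.6444rem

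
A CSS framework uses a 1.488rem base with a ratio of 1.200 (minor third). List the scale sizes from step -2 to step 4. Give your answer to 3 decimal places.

1.033rem, 1.240rem, 1.488rem, 1.786rem, 2.143rem, 2.571rem, 3.086rem

Step -2: 1.488 ÷ 1.200² = 1.033
Step -1: 1.488 ÷ 1.200 = 1.240
Step 0: 1.488rem
Step 1: 1.488 × 1.200 = 1.786
Step 2: 1.488 × 1.200² = 2.143
Step 3: 1.488 × 1.200³ = 2.571
Step 4: 1.488 × 1.200⁴ = 3.086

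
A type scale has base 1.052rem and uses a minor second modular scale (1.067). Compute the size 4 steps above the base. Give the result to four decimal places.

Every step multiplies by the scale ratio.
1.052 × 1.067⁴ = 1.052 × 1.29616 ≈ 1.3636

1.3636rem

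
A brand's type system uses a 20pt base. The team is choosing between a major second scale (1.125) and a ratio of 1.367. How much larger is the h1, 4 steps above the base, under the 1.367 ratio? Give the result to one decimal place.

Major second: 20.0 × 1.125⁴ = 32.036pt
At 1.367: 20.0 × 1.367⁴ = 69.840pt
Difference: 69.840 − 32.036 = 37.804pt

37.8pt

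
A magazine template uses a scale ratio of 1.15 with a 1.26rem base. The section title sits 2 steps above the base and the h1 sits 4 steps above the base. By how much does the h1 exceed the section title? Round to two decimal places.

0.54rem

Step 2: 1.26 × 1.15² = 1.6663rem
Step 4: 1.26 × 1.15⁴ = 2.2037rem
Difference: 2.2037 − 1.6663 = 0.5374rem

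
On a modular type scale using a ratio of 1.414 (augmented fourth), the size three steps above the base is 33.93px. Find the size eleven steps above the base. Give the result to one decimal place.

542.2px

33.93 × 1.414⁸ = 33.93 × 15.98068 ≈ 542.224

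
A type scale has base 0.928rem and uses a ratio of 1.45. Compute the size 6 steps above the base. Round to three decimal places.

8.625rem

0.928 × 1.45⁶ = 0.928 × 9.29411 ≈ 8.625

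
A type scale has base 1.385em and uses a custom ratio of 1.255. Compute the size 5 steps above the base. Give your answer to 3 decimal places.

4.312em

Every step multiplies by the scale ratio.
1.385 × 1.255⁵ = 1.385 × 3.11328 ≈ 4.312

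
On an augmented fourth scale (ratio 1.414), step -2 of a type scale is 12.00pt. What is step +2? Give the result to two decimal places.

47.97pt

12.00 × 1.414⁴ = 12.00 × 3.99758 ≈ 47.971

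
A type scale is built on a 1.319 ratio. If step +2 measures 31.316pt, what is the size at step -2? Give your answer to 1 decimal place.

10.3pt

The gap is -2 − (2) = -4 steps, so the factor is 1.319^-4.
31.316 ÷ 1.319⁴ = 31.316 ÷ 3.02677 ≈ 10.346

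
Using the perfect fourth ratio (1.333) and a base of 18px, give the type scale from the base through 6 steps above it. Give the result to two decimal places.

18.00px, 23.99px, 31.98px, 42.63px, 56.83px, 75.76px, 100.98px

Step 0: 18px
Step 1: 18.0 × 1.333 = 23.99
Step 2: 18.0 × 1.333² = 31.98
Step 3: 18.0 × 1.333³ = 42.63
Step 4: 18.0 × 1.333⁴ = 56.83
Step 5: 18.0 × 1.333⁵ = 75.76
Step 6: 18.0 × 1.333⁶ = 100.98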